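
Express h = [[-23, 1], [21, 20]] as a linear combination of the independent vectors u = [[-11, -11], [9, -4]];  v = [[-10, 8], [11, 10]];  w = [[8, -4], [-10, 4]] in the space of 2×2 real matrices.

h = u + 2v + w

Take coordinate vectors relative to {E₁₁, E₁₂, E₂₁, E₂₂}.
Write h = α₁u + … + α₃w and equate components.
The system has the unique solution (α₁, α₂, α₃) = (1, 2, 1).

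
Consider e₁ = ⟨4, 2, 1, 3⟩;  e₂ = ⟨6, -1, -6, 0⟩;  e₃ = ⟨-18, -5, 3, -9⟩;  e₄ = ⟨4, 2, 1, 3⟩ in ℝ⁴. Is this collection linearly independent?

Two of the vectors are equal, giving an immediate dependence.

linearly dependent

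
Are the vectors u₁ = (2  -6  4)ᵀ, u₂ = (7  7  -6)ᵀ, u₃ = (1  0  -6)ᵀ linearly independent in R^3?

The matrix [u₁|u₂|u₃] has determinant -328.
A nonzero determinant means the columns are linearly independent.

linearly independent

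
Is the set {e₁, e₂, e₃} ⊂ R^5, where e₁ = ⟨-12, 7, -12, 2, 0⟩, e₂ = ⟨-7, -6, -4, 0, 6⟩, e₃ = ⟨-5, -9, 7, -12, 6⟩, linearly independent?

Place the vectors as rows of a 3×5 matrix and reduce to echelon form.
The reduction yields 3 nonzero rows, so the rank is 3.
Since rank = 3 (the number of vectors), the set is linearly independent.

linearly independent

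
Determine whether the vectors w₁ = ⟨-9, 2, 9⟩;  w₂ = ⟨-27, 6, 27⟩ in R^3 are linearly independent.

Row-reduce the matrix whose columns are w₁, w₂.
The reduction yields 1 nonzero row, so the rank is 1.
Since rank 1 < 2, the set is linearly dependent.
Indeed 3w₁ - w₂ = 0.

linearly dependent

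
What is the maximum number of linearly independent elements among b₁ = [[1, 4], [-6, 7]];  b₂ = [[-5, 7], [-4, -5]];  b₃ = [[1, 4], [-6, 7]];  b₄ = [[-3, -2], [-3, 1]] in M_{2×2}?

Represent each element by its coordinate vector in ℝ⁴.
Form the matrix with b₁, b₂, b₃, b₄ as columns and reduce.
The echelon form has 3 nonzero rows, so the rank is 3.

3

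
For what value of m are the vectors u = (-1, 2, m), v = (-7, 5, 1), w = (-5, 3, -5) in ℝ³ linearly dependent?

m = 13

Place the vectors as rows of a 3×3 matrix; dependence ⇔ determinant zero.
Expanding, det = 4*m - 52.
Solving 4*m - 52 = 0 yields m = 13.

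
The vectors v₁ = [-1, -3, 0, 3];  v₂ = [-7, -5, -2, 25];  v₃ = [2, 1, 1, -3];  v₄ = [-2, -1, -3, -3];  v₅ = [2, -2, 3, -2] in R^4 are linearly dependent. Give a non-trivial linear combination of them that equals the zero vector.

3v₁ - v₂ - 2v₃ - 2v₄ - 2v₅ = 0

Set up α₁v₁ + … + α₅v₅ = 0 and solve the homogeneous system.
One solution (up to scaling) is (3, -1, -2, -2, -2).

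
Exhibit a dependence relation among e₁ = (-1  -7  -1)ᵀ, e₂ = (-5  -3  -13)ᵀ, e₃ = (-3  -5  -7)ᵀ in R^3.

Write the vectors as columns of a matrix and find a nonzero vector in its null space.
One solution (up to scaling) is (1, 1, -2).

e₁ + e₂ - 2e₃ = 0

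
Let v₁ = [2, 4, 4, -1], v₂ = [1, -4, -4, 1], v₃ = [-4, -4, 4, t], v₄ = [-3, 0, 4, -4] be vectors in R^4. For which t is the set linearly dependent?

t = -7

Dependence holds iff the 4×4 matrix [v₁ v₂ v₃ v₄] is singular.
The determinant works out to 48*t + 336.
This vanishes exactly when t = -7.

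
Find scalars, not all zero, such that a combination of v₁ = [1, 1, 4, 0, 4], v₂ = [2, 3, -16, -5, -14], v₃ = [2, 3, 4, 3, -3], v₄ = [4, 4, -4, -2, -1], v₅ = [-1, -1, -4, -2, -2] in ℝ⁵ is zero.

v₁ + v₂ - v₃ - v₄ - 3v₅ = 0

Solve the homogeneous system with v₁, v₂, v₃, v₄, v₅ as columns by row-reducing the coefficient matrix.
A generator of the null space is (1, 1, -1, -1, -3).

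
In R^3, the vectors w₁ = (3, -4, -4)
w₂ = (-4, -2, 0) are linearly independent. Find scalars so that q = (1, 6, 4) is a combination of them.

q = -w₁ - w₂

Set up the augmented matrix [w₁ | w₂ | q] and row-reduce.
Row-reducing the augmented matrix gives the unique coefficients (c₁, c₂) = (-1, -1).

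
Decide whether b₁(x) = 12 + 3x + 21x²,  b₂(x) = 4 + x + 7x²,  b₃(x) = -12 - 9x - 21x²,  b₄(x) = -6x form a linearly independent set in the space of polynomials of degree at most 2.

Take coordinates with respect to the standard basis {1, x, x²}.
There are 4 vectors in a 3-dimensional space, so they cannot be linearly independent.

linearly dependent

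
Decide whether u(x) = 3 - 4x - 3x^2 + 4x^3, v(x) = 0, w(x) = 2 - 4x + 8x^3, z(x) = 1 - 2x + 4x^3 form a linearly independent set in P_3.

linearly dependent

Write each element as a coordinate vector in ℝ⁴ using {1, x, …, x^3}.
One of the vectors is the zero vector, so the set is linearly dependent.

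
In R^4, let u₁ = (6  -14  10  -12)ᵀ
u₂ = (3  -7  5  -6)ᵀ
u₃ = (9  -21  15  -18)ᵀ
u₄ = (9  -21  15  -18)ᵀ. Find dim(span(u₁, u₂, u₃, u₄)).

Row-reduce the 4×4 matrix with these as rows.
The echelon form has 1 nonzero row, so the rank is 1.

dim = 1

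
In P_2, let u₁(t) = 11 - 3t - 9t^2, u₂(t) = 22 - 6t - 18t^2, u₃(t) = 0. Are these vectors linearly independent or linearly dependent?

linearly dependent

Take coordinates with respect to the standard basis {1, t, t^2}.
One of the vectors is the zero vector, so the set is linearly dependent.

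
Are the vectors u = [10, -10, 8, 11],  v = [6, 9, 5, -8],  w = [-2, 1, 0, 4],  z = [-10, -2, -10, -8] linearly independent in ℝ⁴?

linearly independent

Form the 4×4 matrix with these as columns; its determinant is -658.
A nonzero determinant means the columns are linearly independent.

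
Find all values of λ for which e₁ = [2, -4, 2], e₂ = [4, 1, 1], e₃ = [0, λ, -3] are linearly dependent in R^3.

λ = 9

The set is linearly dependent precisely when det[e₁; e₂; e₃] = 0.
Cofactor expansion gives det = 6*λ - 54.
Solving 6*λ - 54 = 0 yields λ = 9.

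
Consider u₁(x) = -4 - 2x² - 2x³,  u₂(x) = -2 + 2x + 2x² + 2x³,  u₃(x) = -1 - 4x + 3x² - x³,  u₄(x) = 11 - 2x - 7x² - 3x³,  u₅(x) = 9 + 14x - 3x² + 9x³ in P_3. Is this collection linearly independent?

Take coordinates with respect to the standard basis {1, x, …, x³}.
There are 5 vectors in a 4-dimensional space, so they cannot be linearly independent.

linearly dependent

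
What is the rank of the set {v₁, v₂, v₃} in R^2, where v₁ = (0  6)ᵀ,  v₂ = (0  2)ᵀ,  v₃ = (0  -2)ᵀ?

1

Form the matrix with v₁, v₂, v₃ as columns and reduce.
Reduction leaves 1 leading entry, giving rank 1.
(With 3 elements in a 2-dimensional space the rank is at most 2.)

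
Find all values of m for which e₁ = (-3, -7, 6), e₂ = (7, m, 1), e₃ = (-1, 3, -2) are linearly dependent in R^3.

Place the vectors as rows of a 3×3 matrix; dependence ⇔ determinant zero.
The determinant works out to 12*m + 44.
Setting this to zero gives m = -11/3.

m = -11/3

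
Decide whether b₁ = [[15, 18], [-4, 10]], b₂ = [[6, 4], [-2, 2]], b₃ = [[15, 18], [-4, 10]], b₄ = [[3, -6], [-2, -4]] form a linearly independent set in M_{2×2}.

linearly dependent

Write each element as a coordinate vector in ℝ⁴ using {E₁₁, E₁₂, E₂₁, E₂₂}.
Place the vectors as rows of a 4×4 matrix and reduce to echelon form.
The reduction yields 2 nonzero rows, so the rank is 2.
Since rank 2 < 4, the set is linearly dependent.
Indeed b₁ - b₃ = 0.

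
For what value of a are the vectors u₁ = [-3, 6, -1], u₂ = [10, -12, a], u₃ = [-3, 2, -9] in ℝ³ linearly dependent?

The vectors are dependent exactly when the determinant of the matrix with rows u₁, u₂, u₃ vanishes.
The determinant works out to 232 - 12*a.
Solving 232 - 12*a = 0 yields a = 58/3.

a = 58/3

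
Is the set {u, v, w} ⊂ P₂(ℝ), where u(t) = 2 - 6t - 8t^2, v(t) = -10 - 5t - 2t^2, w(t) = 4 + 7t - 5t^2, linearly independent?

linearly independent

Take coordinates with respect to the standard basis {1, t, t^2}.
The matrix [u|v|w] has determinant 826.
A nonzero determinant means the columns are linearly independent.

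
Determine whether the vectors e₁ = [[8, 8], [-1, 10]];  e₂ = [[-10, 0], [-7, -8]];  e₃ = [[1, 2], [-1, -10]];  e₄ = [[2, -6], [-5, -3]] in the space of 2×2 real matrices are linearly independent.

Take coordinates with respect to the standard basis {E₁₁, E₁₂, E₂₁, E₂₂}.
Form the 4×4 matrix with these as columns; its determinant is -10616.
A nonzero determinant means the columns are linearly independent.

linearly independent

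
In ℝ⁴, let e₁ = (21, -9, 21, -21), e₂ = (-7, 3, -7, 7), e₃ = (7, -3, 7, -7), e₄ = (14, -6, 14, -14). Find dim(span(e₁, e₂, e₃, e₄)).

1

Form the matrix with e₁, e₂, e₃, e₄ as columns and reduce.
There is 1 pivot column, so rank = 1.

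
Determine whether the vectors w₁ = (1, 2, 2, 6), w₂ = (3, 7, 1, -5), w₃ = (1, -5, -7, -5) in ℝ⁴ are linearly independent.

linearly independent

Place the vectors as rows of a 3×4 matrix and reduce to echelon form.
The reduction yields 3 nonzero rows, so the rank is 3.
Since rank = 3 (the number of vectors), the set is linearly independent.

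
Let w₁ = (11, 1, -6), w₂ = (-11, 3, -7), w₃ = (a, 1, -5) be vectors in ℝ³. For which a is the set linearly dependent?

Place the vectors as rows of a 3×3 matrix; dependence ⇔ determinant zero.
The determinant works out to 11*a - 77.
Setting this to zero gives a = 7.

a = 7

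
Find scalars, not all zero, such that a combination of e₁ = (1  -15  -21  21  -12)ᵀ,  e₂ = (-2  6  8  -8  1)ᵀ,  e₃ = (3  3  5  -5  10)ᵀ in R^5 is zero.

e₁ + 2e₂ + e₃ = 0

Solve the homogeneous system with e₁, e₂, e₃ as columns by row-reducing the coefficient matrix.
A generator of the null space is (1, 2, 1).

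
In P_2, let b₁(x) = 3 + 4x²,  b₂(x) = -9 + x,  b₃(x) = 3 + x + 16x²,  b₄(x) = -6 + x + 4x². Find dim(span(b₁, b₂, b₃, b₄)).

2

Represent each element by its coordinate vector in ℝ³.
Form the matrix with b₁, b₂, b₃, b₄ as columns and reduce.
Exactly 2 pivots survive; hence the rank is 2.
(With 4 elements in a 3-dimensional space the rank is at most 3.)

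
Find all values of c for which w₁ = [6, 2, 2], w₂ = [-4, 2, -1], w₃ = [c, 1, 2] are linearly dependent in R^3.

Place the vectors as rows of a 3×3 matrix; dependence ⇔ determinant zero.
The determinant works out to 38 - 6*c.
This vanishes exactly when c = 19/3.

c = 19/3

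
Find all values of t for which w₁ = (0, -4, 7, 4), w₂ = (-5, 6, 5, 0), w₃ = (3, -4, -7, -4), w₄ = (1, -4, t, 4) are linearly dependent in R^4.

t = 57/11

Dependence holds iff the 4×4 matrix [w₁ w₂ w₃ w₄] is singular.
Cofactor expansion gives det = 456 - 88*t.
Solving 456 - 88*t = 0 yields t = 57/11.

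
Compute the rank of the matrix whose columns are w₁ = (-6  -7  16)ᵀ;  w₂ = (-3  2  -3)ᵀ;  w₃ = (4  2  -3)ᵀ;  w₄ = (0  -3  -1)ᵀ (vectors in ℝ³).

Row-reduce the 4×3 matrix with these as rows.
Reduction leaves 3 leading entries, giving rank 3.
(With 4 elements in a 3-dimensional space the rank is at most 3.)

3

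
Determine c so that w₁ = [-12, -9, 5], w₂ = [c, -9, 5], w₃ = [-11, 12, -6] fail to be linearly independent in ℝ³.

c = -12

The vectors are dependent exactly when the determinant of the matrix with rows w₁, w₂, w₃ vanishes.
The determinant works out to 6*c + 72.
This vanishes exactly when c = -12.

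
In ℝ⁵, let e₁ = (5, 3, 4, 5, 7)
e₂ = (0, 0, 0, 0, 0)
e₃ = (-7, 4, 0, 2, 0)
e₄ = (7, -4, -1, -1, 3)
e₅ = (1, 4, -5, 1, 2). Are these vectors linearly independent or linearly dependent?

One of the vectors is the zero vector, so the set is linearly dependent.

linearly dependent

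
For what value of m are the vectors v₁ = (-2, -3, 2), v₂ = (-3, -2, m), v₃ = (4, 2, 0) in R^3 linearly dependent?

m = 1/2

Dependence holds iff the 3×3 matrix [v₁ v₂ v₃] is singular.
Expanding, det = 4 - 8*m.
Setting this to zero gives m = 1/2.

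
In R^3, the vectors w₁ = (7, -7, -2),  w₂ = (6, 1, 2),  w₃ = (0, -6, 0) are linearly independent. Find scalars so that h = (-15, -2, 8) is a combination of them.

Solve the system with w₁, w₂, w₃ as columns and h as the right-hand side.
Back-substitution yields (a₁, a₂, a₃) = (-3, 1, 4).

h = -3w₁ + w₂ + 4w₃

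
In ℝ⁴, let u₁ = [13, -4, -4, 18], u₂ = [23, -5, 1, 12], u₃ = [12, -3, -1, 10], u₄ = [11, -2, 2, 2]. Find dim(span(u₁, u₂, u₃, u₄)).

Row-reduce the 4×4 matrix with these as rows.
Reduction leaves 2 leading entries, giving rank 2.

dim = 2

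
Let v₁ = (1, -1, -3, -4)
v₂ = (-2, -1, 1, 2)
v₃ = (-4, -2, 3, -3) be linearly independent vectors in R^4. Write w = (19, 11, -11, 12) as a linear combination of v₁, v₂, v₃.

Set up the augmented matrix [v₁ | v₂ | v₃ | w] and row-reduce.
The system has the unique solution (a₁, a₂, a₃) = (-1, -2, -4).

w = -v₁ - 2v₂ - 4v₃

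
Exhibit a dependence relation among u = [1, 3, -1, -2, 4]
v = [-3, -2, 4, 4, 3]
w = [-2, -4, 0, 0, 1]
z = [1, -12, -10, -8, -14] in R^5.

2u + 3v - 3w + z = 0

Write the vectors as columns of a matrix and find a nonzero vector in its null space.
The free variable yields coefficients (2, 3, -3, 1) (any nonzero multiple also works).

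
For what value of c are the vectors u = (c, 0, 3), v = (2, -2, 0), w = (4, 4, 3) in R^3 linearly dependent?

c = 8

Dependence holds iff the 3×3 matrix [u v w] is singular.
Cofactor expansion gives det = 48 - 6*c.
Setting this to zero gives c = 8.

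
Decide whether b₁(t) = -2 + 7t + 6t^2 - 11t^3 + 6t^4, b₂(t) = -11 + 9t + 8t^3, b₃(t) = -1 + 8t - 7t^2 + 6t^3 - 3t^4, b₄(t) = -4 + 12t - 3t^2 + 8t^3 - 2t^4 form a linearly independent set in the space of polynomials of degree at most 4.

linearly independent

Write each element as a coordinate vector in ℝ⁵ using {1, t, …, t^4}.
Place the vectors as rows of a 4×5 matrix and reduce to echelon form.
The reduction yields 4 nonzero rows, so the rank is 4.
Since rank = 4 (the number of vectors), the set is linearly independent.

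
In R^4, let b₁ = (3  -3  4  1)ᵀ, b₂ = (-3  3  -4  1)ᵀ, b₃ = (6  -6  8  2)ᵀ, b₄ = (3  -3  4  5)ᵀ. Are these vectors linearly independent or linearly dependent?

Place the vectors as rows of a 4×4 matrix and reduce to echelon form.
The reduction yields 2 nonzero rows, so the rank is 2.
Since rank 2 < 4, the set is linearly dependent.

linearly dependent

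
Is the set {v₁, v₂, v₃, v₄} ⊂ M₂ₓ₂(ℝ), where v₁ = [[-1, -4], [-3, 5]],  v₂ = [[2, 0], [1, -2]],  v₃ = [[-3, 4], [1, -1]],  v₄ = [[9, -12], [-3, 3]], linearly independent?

linearly dependent

Write each element as a coordinate vector in ℝ⁴ using {E₁₁, E₁₂, E₂₁, E₂₂}.
Row-reduce the matrix whose columns are v₁, v₂, v₃, v₄.
The reduction yields 2 nonzero rows, so the rank is 2.
Since rank 2 < 4, the set is linearly dependent.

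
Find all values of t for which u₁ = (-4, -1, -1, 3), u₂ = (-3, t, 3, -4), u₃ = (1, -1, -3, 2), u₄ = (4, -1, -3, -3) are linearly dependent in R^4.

t = 3/11

Place the vectors as rows of a 4×4 matrix; dependence ⇔ determinant zero.
The determinant works out to 12 - 44*t.
This vanishes exactly when t = 3/11.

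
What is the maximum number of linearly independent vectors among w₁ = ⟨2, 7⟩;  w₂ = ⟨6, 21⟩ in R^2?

Form the matrix with w₁, w₂ as columns and reduce.
There is 1 pivot column, so rank = 1.

1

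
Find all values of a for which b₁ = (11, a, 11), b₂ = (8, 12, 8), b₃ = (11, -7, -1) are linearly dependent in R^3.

a = 33/2

Dependence holds iff the 3×3 matrix [b₁ b₂ b₃] is singular.
Cofactor expansion gives det = 96*a - 1584.
Setting this to zero gives a = 33/2.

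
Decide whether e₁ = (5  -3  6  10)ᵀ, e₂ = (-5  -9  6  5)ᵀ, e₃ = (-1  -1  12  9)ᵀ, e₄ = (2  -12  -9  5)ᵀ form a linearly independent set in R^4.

linearly independent

The matrix [e₁|e₂|e₃|e₄] has determinant -3288.
A nonzero determinant means the columns are linearly independent.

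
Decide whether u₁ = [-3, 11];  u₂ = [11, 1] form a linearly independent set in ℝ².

linearly independent

Row-reduce the matrix whose columns are u₁, u₂.
The reduction yields 2 nonzero rows, so the rank is 2.
Since rank = 2 (the number of vectors), the set is linearly independent.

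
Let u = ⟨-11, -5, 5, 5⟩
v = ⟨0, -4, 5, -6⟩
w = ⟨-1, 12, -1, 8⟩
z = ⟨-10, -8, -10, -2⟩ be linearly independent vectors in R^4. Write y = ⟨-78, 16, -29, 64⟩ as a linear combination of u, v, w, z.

Write y = a₁u + … + a₄z and equate components.
Row-reducing the augmented matrix gives the unique coefficients (a₁, …, a₄) = (4, -3, 4, 3).

y = 4u - 3v + 4w + 3z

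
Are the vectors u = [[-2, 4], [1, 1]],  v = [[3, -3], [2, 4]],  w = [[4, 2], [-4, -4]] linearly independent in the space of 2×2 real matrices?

linearly independent

Take coordinates with respect to the standard basis {E₁₁, E₁₂, E₂₁, E₂₂}.
Place the vectors as rows of a 3×4 matrix and reduce to echelon form.
The reduction yields 3 nonzero rows, so the rank is 3.
Since rank = 3 (the number of vectors), the set is linearly independent.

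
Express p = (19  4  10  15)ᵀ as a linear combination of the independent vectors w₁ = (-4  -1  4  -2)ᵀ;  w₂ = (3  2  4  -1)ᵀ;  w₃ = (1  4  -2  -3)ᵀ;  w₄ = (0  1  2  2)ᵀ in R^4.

p = -3w₁ + 3w₂ - 2w₃ + 3w₄

Set up the augmented matrix [w₁ | w₂ | w₃ | w₄ | p] and row-reduce.
The system has the unique solution (α₁, …, α₄) = (-3, 3, -2, 3).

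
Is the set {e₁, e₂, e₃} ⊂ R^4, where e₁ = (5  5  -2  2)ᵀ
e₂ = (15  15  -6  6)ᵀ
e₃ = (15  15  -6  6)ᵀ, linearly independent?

linearly dependent

Place the vectors as rows of a 3×4 matrix and reduce to echelon form.
The reduction yields 1 nonzero row, so the rank is 1.
Since rank 1 < 3, the set is linearly dependent.
Indeed 3e₁ - e₂ = 0.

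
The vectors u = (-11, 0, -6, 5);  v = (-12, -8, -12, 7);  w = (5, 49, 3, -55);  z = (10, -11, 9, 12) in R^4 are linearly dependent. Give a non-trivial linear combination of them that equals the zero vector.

Set up α₁u + … + α₄z = 0 and solve the homogeneous system.
The free variable yields coefficients (1, 2, 1, 3) (any nonzero multiple also works).

u + 2v + w + 3z = 0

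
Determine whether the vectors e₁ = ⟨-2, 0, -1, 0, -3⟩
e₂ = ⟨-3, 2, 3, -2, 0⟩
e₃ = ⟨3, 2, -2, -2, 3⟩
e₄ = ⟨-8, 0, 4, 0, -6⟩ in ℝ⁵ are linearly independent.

Row-reduce the matrix whose columns are e₁, e₂, e₃, e₄.
The reduction yields 3 nonzero rows, so the rank is 3.
Since rank 3 < 4, the set is linearly dependent.

linearly dependent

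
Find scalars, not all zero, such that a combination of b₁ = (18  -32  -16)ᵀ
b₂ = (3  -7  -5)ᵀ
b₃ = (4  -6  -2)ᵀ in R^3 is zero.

Row-reduce the matrix with b₁, b₂, b₃ as columns; the null space gives the coefficients.
A generator of the null space is (1, -2, -3).

b₁ - 2b₂ - 3b₃ = 0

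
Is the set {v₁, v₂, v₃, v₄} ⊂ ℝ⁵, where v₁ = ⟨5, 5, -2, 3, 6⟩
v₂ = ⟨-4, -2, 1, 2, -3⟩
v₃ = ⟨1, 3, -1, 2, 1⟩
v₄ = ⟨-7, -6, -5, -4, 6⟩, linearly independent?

linearly independent

Place the vectors as rows of a 4×5 matrix and reduce to echelon form.
The reduction yields 4 nonzero rows, so the rank is 4.
Since rank = 4 (the number of vectors), the set is linearly independent.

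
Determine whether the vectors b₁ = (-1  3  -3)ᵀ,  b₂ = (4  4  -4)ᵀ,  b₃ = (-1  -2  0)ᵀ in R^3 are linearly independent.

linearly independent

Place the vectors as rows of a 3×3 matrix and reduce to echelon form.
The reduction yields 3 nonzero rows, so the rank is 3.
Since rank = 3 (the number of vectors), the set is linearly independent.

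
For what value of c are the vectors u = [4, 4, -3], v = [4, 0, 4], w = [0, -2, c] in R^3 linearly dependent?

c = 7/2

The set is linearly dependent precisely when det[u; v; w] = 0.
Expanding, det = 56 - 16*c.
Solving 56 - 16*c = 0 yields c = 7/2.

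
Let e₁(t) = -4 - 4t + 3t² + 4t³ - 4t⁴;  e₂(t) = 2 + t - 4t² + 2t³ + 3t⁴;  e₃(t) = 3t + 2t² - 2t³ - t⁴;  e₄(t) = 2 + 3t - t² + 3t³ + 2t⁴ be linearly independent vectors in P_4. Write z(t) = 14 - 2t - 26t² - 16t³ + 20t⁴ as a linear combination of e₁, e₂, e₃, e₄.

z = -4e₁ + 3e₂ - 3e₃ - 4e₄

Identify each element with its coordinate vector in ℝ⁵ via {1, t, …, t⁴}.
Set up the augmented matrix [e₁ | e₂ | e₃ | e₄ | z] and row-reduce.
Row-reducing the augmented matrix gives the unique coefficients (a₁, …, a₄) = (-4, 3, -3, -4).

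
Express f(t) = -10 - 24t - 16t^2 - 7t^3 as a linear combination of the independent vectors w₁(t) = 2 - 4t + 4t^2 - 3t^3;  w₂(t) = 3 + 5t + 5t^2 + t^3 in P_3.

f = w₁ - 4w₂

Take coordinate vectors relative to {1, t, …, t^3}.
Write f = α₁w₁ + α₂w₂ and equate components.
Back-substitution yields (α₁, α₂) = (1, -4).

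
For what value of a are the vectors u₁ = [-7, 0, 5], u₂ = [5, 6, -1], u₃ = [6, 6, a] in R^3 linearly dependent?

The set is linearly dependent precisely when det[u₁; u₂; u₃] = 0.
Cofactor expansion gives det = -42*a - 72.
Setting this to zero gives a = -12/7.

a = -12/7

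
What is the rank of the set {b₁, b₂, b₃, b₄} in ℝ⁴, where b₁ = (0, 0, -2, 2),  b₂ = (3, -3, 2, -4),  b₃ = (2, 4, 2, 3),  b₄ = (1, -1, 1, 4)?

4

Put the 4×4 matrix [b₁|b₂|b₃|b₄] into echelon form.
The echelon form has 4 nonzero rows, so the rank is 4.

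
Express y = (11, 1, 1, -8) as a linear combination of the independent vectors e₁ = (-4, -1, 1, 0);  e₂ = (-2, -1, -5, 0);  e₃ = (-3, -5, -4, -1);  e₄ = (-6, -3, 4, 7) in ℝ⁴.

y = -e₁ - 2e₂ + e₃ - e₄

Since e₁, e₂, e₃, e₄ are independent, the coefficients expressing y are uniquely determined by a linear system.
The system has the unique solution (α₁, …, α₄) = (-1, -2, 1, -1).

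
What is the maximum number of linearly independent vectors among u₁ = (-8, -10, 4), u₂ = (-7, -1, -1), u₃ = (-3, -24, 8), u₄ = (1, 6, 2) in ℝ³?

Apply Gaussian elimination to the matrix whose rows are u₁, u₂, u₃, u₄.
Reduction leaves 3 leading entries, giving rank 3.
(With 4 elements in a 3-dimensional space the rank is at most 3.)

3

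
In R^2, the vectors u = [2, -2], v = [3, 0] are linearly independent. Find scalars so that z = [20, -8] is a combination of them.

Solve the system with u, v as columns and z as the right-hand side.
Back-substitution yields (α₁, α₂) = (4, 4).

z = 4u + 4v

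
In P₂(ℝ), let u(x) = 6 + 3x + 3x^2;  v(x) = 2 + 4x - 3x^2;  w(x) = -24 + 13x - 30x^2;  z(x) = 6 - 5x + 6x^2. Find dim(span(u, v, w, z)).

Represent each element by its coordinate vector in ℝ³.
Form the matrix with u, v, w, z as columns and reduce.
Exactly 3 pivots survive; hence the rank is 3.
(With 4 elements in a 3-dimensional space the rank is at most 3.)

dim = 3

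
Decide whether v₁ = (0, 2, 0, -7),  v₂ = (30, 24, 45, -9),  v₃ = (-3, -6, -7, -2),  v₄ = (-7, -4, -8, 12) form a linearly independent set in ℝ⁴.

The matrix [v₁|v₂|v₃|v₄] has determinant 0.
A zero determinant means the columns are linearly dependent.
Indeed 3v₁ + v₂ + 3v₃ + 3v₄ = 0.

linearly dependent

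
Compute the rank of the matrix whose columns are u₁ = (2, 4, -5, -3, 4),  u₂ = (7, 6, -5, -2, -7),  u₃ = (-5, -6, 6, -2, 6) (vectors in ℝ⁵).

rank 3

Put the 5×3 matrix [u₁|u₂|u₃] into echelon form.
The echelon form has 3 nonzero rows, so the rank is 3.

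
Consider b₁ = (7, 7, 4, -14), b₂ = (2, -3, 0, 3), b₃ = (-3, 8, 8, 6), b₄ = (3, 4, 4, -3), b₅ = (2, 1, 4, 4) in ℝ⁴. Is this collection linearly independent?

There are 5 vectors in a 4-dimensional space, so they cannot be linearly independent.

linearly dependent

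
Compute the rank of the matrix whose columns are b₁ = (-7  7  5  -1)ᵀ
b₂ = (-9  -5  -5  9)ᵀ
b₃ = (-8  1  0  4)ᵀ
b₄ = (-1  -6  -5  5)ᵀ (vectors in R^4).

rank 2

Form the matrix with b₁, b₂, b₃, b₄ as columns and reduce.
Exactly 2 pivots survive; hence the rank is 2.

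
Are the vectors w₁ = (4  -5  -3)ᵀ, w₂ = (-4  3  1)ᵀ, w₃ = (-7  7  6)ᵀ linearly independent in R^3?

The matrix [w₁|w₂|w₃] has determinant -20.
A nonzero determinant means the columns are linearly independent.

linearly independent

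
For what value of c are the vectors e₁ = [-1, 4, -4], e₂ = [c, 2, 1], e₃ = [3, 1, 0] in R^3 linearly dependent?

c = 37/4

The set is linearly dependent precisely when det[e₁; e₂; e₃] = 0.
The determinant works out to 37 - 4*c.
Solving 37 - 4*c = 0 yields c = 37/4.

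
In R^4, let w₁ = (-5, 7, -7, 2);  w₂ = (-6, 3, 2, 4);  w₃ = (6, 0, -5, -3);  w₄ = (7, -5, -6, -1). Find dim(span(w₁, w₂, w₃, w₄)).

dim = 4

Row-reduce the 4×4 matrix with these as rows.
There are 4 pivot columns, so rank = 4.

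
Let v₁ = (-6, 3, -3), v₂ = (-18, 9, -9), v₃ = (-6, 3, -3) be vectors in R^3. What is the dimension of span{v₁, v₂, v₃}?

Row-reduce the 3×3 matrix with these as rows.
Exactly 1 pivot survives; hence the rank is 1.

1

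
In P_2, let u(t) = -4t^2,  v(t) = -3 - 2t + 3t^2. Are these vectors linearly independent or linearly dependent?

linearly independent

Take coordinates with respect to the standard basis {1, t, t^2}.
Place the vectors as rows of a 2×3 matrix and reduce to echelon form.
The reduction yields 2 nonzero rows, so the rank is 2.
Since rank = 2 (the number of vectors), the set is linearly independent.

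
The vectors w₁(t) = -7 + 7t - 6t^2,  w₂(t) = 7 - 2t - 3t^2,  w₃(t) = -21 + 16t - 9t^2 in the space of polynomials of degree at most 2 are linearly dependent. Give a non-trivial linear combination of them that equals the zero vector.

Take coordinates with respect to {1, t, t^2}.
Row-reduce the matrix with w₁, w₂, w₃ as columns; the null space gives the coefficients.
A generator of the null space is (2, -1, -1).

2w₁ - w₂ - w₃ = 0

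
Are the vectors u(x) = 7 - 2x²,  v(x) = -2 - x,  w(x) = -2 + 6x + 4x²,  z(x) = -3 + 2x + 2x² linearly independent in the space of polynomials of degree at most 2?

Take coordinates with respect to the standard basis {1, x, x²}.
There are 4 vectors in a 3-dimensional space, so they cannot be linearly independent.

linearly dependent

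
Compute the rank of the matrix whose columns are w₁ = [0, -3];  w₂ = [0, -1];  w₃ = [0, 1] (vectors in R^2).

1

Put the 2×3 matrix [w₁|w₂|w₃] into echelon form.
Reduction leaves 1 leading entry, giving rank 1.
(With 3 elements in a 2-dimensional space the rank is at most 2.)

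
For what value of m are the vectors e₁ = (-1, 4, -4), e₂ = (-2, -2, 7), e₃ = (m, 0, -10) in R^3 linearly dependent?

The vectors are dependent exactly when the determinant of the matrix with rows e₁, e₂, e₃ vanishes.
Expanding, det = 20*m - 100.
Setting this to zero gives m = 5.

m = 5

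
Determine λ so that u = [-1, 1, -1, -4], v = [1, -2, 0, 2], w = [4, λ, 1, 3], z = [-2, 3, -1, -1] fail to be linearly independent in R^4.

λ = -7

The vectors are dependent exactly when the determinant of the matrix with rows u, v, w, z vanishes.
Cofactor expansion gives det = -5*λ - 35.
Solving -5*λ - 35 = 0 yields λ = -7.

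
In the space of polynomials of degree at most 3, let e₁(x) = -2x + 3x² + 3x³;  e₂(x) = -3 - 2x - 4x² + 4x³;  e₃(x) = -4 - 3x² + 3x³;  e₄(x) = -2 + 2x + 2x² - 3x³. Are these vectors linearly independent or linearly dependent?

linearly independent

Take coordinates with respect to the standard basis {1, x, …, x³}.
Row-reduce the matrix whose columns are e₁, e₂, e₃, e₄.
The reduction yields 4 nonzero rows, so the rank is 4.
Since rank = 4 (the number of vectors), the set is linearly independent.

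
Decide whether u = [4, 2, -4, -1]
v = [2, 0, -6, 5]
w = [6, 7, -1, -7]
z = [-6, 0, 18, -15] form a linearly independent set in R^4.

linearly dependent

One vector is a scalar multiple of another, so the set is dependent.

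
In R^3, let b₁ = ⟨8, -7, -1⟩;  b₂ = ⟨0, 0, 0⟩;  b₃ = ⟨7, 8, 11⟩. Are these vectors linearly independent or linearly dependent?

One of the vectors is the zero vector, so the set is linearly dependent.

linearly dependent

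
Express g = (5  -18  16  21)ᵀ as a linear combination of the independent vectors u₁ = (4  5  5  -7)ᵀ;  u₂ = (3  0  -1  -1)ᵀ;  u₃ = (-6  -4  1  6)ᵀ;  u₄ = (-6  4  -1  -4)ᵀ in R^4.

Solve the system with u₁, u₂, u₃, u₄ as columns and g as the right-hand side.
The system has the unique solution (α₁, …, α₄) = (2, 1, 4, -3).

g = 2u₁ + u₂ + 4u₃ - 3u₄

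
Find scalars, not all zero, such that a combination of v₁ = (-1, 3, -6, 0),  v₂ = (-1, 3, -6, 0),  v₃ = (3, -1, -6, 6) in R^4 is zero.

Set up α₁v₁ + … + α₃v₃ = 0 and solve the homogeneous system.
The free variable yields coefficients (1, -1, 0) (any nonzero multiple also works).

v₁ - v₂ = 0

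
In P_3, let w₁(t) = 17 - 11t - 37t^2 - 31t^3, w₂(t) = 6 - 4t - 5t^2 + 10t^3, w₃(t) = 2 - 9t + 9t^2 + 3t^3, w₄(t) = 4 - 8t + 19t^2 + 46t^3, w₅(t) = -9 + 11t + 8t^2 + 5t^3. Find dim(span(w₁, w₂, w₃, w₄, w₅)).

dim = 3

Use coordinates relative to {1, t, …, t^3}.
Apply Gaussian elimination to the matrix whose rows are w₁, w₂, w₃, w₄, w₅.
There are 3 pivot columns, so rank = 3.
(With 5 elements in a 4-dimensional space the rank is at most 4.)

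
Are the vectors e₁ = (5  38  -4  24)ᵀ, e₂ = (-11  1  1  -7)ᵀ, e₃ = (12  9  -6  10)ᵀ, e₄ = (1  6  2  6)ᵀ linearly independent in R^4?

linearly dependent

Place the vectors as rows of a 4×4 matrix and reduce to echelon form.
The reduction yields 3 nonzero rows, so the rank is 3.
Since rank 3 < 4, the set is linearly dependent.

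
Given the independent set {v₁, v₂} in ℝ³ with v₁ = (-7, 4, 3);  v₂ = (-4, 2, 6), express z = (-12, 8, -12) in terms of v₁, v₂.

Solve the system with v₁, v₂ as columns and z as the right-hand side.
The system has the unique solution (c₁, c₂) = (4, -4).

z = 4v₁ - 4v₂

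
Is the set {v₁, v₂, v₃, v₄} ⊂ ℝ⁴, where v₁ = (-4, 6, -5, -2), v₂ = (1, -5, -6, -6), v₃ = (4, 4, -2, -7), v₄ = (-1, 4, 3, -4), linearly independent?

The matrix [v₁|v₂|v₃|v₄] has determinant 2801.
A nonzero determinant means the columns are linearly independent.

linearly independent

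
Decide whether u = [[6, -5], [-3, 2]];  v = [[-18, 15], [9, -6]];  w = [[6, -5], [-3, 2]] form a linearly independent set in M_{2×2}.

linearly dependent

Take coordinates with respect to the standard basis {E₁₁, E₁₂, E₂₁, E₂₂}.
Row-reduce the matrix whose columns are u, v, w.
The reduction yields 1 nonzero row, so the rank is 1.
Since rank 1 < 3, the set is linearly dependent.
Indeed 3u + v = 0.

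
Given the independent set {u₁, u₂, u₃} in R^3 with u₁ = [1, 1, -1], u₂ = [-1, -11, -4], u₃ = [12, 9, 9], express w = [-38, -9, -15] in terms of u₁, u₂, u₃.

Write w = α₁u₁ + … + α₃u₃ and equate components.
Back-substitution yields (α₁, α₂, α₃) = (-4, -2, -3).

w = -4u₁ - 2u₂ - 3u₃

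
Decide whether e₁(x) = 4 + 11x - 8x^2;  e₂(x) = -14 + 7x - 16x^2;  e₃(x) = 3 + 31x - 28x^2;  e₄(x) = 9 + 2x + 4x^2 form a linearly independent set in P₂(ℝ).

Write each element as a coordinate vector in ℝ³ using {1, x, x^2}.
There are 4 vectors in a 3-dimensional space, so they cannot be linearly independent.

linearly dependent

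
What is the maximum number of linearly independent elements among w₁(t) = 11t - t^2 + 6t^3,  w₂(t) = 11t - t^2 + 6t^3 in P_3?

1

Pass to coordinate vectors with respect to the basis {1, t, …, t^3}.
Row-reduce the 2×4 matrix with these as rows.
The echelon form has 1 nonzero row, so the rank is 1.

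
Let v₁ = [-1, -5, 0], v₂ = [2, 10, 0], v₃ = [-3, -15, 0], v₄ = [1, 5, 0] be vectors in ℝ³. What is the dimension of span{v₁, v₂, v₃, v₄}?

Row-reduce the 4×3 matrix with these as rows.
The echelon form has 1 nonzero row, so the rank is 1.
(With 4 elements in a 3-dimensional space the rank is at most 3.)

1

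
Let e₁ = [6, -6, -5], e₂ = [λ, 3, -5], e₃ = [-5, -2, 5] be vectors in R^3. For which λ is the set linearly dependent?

λ = 39/8

The set is linearly dependent precisely when det[e₁; e₂; e₃] = 0.
Cofactor expansion gives det = 40*λ - 195.
Setting this to zero gives λ = 39/8.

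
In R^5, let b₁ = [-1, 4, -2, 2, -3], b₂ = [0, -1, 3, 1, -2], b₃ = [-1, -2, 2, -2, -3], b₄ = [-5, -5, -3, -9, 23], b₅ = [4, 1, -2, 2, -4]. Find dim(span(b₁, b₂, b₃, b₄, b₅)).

dim = 4

Row-reduce the 5×5 matrix with these as rows.
The echelon form has 4 nonzero rows, so the rank is 4.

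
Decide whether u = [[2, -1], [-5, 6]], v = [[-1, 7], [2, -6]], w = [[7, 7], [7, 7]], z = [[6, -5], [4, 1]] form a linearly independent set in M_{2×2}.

Take coordinates with respect to the standard basis {E₁₁, E₁₂, E₂₁, E₂₂}.
Place the vectors as rows of a 4×4 matrix and reduce to echelon form.
The reduction yields 4 nonzero rows, so the rank is 4.
Since rank = 4 (the number of vectors), the set is linearly independent.

linearly independent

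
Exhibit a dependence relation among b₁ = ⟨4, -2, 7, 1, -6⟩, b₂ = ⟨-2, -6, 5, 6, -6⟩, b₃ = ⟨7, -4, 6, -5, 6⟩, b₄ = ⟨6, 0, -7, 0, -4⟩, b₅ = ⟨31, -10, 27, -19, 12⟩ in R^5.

2b₁ - b₂ + 3b₃ - b₅ = 0

Write the vectors as columns of a matrix and find a nonzero vector in its null space.
A generator of the null space is (2, -1, 3, 0, -1).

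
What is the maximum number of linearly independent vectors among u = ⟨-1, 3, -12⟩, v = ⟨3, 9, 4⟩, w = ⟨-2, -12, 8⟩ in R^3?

Put the 3×3 matrix [u|v|w] into echelon form.
There are 2 pivot columns, so rank = 2.

2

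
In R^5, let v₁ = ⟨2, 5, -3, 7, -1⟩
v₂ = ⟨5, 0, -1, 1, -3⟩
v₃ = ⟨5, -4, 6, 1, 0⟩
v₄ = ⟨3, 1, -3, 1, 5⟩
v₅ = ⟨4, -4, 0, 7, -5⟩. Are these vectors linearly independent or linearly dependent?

linearly independent

Form the 5×5 matrix with these as columns; its determinant is 12815.
A nonzero determinant means the columns are linearly independent.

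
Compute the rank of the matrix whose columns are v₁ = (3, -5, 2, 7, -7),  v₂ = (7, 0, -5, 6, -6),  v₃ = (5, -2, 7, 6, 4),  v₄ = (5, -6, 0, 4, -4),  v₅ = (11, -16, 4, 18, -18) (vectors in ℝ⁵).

4

Apply Gaussian elimination to the matrix whose rows are v₁, v₂, v₃, v₄, v₅.
The echelon form has 4 nonzero rows, so the rank is 4.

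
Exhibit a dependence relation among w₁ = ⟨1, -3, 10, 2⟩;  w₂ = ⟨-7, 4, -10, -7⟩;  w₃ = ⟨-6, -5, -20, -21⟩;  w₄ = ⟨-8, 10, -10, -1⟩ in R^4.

w₁ - 3w₂ + w₃ + 2w₄ = 0

Write the vectors as columns of a matrix and find a nonzero vector in its null space.
A generator of the null space is (1, -3, 1, 2).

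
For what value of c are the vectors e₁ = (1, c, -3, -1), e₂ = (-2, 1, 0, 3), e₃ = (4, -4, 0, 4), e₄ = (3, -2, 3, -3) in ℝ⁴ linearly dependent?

c = -2/5

Place the vectors as rows of a 4×4 matrix; dependence ⇔ determinant zero.
Cofactor expansion gives det = -60*c - 24.
Solving -60*c - 24 = 0 yields c = -2/5.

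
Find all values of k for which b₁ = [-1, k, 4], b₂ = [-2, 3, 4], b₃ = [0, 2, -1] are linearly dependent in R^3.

The vectors are dependent exactly when the determinant of the matrix with rows b₁, b₂, b₃ vanishes.
Expanding, det = -2*k - 5.
Setting this to zero gives k = -5/2.

k = -5/2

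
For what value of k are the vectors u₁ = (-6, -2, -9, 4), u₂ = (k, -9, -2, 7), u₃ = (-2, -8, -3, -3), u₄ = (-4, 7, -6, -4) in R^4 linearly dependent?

Place the vectors as rows of a 4×4 matrix; dependence ⇔ determinant zero.
Cofactor expansion gives det = -765*k - 1020.
This vanishes exactly when k = -4/3.

k = -4/3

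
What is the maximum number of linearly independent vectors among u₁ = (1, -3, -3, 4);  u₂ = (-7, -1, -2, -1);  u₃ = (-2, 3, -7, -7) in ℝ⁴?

3

Put the 4×3 matrix [u₁|u₂|u₃] into echelon form.
There are 3 pivot columns, so rank = 3.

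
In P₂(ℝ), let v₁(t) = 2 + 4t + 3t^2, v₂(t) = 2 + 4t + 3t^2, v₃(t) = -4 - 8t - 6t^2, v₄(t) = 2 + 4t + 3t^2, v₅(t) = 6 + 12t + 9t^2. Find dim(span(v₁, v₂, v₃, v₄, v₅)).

Use coordinates relative to {1, t, t^2}.
Put the 3×5 matrix [v₁|v₂|v₃|v₄|v₅] into echelon form.
There is 1 pivot column, so rank = 1.
(With 5 elements in a 3-dimensional space the rank is at most 3.)

dim = 1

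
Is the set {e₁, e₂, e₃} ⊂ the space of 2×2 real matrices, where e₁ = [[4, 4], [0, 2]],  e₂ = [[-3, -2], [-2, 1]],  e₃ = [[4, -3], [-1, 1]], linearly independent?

linearly independent

Write each element as a coordinate vector in ℝ⁴ using {E₁₁, E₁₂, E₂₁, E₂₂}.
Place the vectors as rows of a 3×4 matrix and reduce to echelon form.
The reduction yields 3 nonzero rows, so the rank is 3.
Since rank = 3 (the number of vectors), the set is linearly independent.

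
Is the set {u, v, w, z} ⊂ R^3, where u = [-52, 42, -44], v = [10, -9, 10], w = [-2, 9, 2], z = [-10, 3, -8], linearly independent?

linearly dependent

There are 4 vectors in a 3-dimensional space, so they cannot be linearly independent.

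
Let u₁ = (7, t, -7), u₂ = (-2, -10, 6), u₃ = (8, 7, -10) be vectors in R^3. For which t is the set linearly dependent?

t = 2

Dependence holds iff the 3×3 matrix [u₁ u₂ u₃] is singular.
The determinant works out to 28*t - 56.
Setting this to zero gives t = 2.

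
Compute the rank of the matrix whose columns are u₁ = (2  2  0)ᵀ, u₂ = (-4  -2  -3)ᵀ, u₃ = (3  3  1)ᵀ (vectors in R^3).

Row-reduce the 3×3 matrix with these as rows.
There are 3 pivot columns, so rank = 3.

3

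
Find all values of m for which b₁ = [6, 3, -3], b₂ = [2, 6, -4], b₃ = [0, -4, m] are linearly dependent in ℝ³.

m = 12/5

Place the vectors as rows of a 3×3 matrix; dependence ⇔ determinant zero.
Expanding, det = 30*m - 72.
Solving 30*m - 72 = 0 yields m = 12/5.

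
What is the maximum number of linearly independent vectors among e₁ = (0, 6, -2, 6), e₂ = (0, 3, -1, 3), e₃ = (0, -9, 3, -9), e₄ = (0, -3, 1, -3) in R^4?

Row-reduce the 4×4 matrix with these as rows.
Exactly 1 pivot survives; hence the rank is 1.

1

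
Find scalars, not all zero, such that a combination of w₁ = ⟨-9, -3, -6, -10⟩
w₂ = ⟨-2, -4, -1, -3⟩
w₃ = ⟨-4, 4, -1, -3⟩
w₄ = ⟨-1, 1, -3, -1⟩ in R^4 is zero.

w₁ - 2w₂ - w₃ - w₄ = 0

Write the vectors as columns of a matrix and find a nonzero vector in its null space.
A generator of the null space is (1, -2, -1, -1).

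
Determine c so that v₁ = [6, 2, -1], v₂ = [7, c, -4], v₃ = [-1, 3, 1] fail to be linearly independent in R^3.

c = -9

The set is linearly dependent precisely when det[v₁; v₂; v₃] = 0.
The determinant works out to 5*c + 45.
Setting this to zero gives c = -9.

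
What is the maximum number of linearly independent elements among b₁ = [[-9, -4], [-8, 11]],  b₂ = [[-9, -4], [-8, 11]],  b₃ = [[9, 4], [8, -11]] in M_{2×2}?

1

Use coordinates relative to {E₁₁, E₁₂, E₂₁, E₂₂}.
Put the 4×3 matrix [b₁|b₂|b₃] into echelon form.
Reduction leaves 1 leading entry, giving rank 1.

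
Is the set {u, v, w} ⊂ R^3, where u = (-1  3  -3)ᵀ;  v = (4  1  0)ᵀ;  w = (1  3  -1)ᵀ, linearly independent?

The matrix [u|v|w] has determinant -20.
A nonzero determinant means the columns are linearly independent.

linearly independent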